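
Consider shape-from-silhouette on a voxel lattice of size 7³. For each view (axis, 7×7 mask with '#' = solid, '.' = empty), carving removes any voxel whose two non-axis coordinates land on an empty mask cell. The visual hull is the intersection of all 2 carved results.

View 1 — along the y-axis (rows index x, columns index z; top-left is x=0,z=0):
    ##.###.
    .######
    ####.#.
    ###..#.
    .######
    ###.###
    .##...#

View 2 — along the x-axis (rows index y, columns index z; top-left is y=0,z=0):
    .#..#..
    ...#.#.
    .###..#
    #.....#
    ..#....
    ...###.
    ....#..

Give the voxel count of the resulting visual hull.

|visual hull| = 74

start: 7×7×7 = 343 voxels
[1] y-view keeps 35 columns → grid now 245
[2] x-view keeps 15 columns → grid now 74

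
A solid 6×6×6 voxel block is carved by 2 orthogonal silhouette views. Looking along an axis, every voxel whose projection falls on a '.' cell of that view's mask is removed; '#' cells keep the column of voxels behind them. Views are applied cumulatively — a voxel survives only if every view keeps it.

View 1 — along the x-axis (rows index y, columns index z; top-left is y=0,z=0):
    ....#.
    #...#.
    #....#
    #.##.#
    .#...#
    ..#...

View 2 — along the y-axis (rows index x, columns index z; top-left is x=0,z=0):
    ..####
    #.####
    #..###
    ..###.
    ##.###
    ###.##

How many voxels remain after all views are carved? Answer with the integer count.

start: 6×6×6 = 216 voxels
V1 x: intersect with YZ mask (12 set) -- 72 left
V2 y: intersect with XZ mask (26 set) -- 54 left

voxel count = 54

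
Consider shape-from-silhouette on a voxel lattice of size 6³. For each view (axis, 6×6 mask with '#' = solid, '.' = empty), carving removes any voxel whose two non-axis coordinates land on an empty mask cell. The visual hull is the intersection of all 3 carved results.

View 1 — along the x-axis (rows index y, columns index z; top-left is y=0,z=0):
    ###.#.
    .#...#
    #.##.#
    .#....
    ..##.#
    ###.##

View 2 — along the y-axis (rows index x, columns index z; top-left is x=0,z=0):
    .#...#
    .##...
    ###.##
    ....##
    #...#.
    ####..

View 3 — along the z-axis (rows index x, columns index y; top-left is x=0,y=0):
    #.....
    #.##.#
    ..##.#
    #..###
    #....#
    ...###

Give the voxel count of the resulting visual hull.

30 voxels

full grid |V| = 216
V1 x: intersect with YZ mask (19 set) -- 114 left
V2 y: intersect with XZ mask (17 set) -- 57 left
V3 z: intersect with XY mask (17 set) -- 30 left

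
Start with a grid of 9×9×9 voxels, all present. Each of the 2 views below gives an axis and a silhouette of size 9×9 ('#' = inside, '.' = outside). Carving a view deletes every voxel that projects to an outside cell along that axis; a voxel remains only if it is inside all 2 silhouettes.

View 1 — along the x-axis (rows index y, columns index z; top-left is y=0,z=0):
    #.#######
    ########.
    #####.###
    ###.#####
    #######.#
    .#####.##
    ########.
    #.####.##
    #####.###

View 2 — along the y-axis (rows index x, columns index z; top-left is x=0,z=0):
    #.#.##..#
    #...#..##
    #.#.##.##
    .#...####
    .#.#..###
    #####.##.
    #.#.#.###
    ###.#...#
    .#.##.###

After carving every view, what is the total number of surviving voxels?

initial block: 9^3 = 729
after view 1 [x-axis, 70 of 81 cells solid] → remaining = 630
after view 2 [y-axis, 49 of 81 cells solid] → remaining = 383

voxel count = 383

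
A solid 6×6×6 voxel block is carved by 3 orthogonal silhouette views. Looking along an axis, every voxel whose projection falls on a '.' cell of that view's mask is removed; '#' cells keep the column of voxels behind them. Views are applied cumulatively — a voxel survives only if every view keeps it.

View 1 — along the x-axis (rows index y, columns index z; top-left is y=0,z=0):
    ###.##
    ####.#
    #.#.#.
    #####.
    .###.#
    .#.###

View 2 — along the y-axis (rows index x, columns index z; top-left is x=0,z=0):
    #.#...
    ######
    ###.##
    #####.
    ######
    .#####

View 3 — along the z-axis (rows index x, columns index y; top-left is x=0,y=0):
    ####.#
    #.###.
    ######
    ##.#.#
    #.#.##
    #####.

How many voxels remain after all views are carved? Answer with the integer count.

remaining voxels: 97

full grid |V| = 216
V1 x: intersect with YZ mask (26 set) -- 156 left
V2 y: intersect with XZ mask (29 set) -- 127 left
V3 z: intersect with XY mask (28 set) -- 97 left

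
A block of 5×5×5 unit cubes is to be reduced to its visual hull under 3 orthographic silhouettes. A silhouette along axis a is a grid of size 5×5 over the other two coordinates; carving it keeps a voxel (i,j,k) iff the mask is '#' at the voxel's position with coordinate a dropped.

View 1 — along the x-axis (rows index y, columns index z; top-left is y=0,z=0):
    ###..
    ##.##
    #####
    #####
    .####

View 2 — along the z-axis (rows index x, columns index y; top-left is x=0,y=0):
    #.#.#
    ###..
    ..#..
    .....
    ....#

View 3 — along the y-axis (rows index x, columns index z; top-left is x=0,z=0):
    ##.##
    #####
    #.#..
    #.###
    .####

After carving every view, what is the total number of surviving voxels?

remaining voxels: 27

initial block: 5^3 = 125
carve view 1 (along x, YZ-mask fill 21/25): 105 voxels remain
carve view 2 (along z, XY-mask fill 8/25): 33 voxels remain
carve view 3 (along y, XZ-mask fill 19/25): 27 voxels remain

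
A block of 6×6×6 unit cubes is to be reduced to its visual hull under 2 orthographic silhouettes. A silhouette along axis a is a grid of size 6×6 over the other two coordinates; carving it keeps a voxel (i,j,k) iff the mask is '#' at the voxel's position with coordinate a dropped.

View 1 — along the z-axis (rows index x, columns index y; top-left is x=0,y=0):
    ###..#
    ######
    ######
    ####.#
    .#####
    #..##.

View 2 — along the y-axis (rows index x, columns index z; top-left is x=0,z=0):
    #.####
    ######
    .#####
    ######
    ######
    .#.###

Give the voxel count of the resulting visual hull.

full grid |V| = 216
step 1: project along z, AND mask (29/36) → |grid| = 174
step 2: project along y, AND mask (32/36) → |grid| = 158

|visual hull| = 158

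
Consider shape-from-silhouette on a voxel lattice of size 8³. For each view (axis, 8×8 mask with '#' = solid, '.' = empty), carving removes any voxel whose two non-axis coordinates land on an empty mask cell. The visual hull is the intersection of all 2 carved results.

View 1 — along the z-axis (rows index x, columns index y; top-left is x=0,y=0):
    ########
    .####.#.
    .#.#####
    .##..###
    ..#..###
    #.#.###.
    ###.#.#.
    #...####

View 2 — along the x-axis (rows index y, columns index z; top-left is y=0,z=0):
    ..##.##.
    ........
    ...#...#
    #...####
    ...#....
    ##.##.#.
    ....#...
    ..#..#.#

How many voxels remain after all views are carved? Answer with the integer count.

initial block: 8^3 = 512
carve view 1 (along z, XY-mask fill 43/64): 344 voxels remain
carve view 2 (along x, YZ-mask fill 21/64): 102 voxels remain

remaining voxels: 102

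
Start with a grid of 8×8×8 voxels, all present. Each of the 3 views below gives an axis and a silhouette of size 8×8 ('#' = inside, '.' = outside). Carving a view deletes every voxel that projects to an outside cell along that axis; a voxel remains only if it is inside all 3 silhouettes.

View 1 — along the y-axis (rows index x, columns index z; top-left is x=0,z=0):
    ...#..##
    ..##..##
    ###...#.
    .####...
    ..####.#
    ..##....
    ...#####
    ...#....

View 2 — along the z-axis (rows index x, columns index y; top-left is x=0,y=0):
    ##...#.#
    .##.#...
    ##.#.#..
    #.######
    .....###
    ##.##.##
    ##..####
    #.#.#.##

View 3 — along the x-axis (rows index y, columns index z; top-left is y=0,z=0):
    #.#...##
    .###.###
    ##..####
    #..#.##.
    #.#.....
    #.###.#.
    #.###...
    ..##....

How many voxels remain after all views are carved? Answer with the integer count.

|visual hull| = 70

start: 8×8×8 = 512 voxels
V1 y: intersect with XZ mask (28 set) -- 224 left
V2 z: intersect with XY mask (38 set) -- 130 left
V3 x: intersect with YZ mask (33 set) -- 70 left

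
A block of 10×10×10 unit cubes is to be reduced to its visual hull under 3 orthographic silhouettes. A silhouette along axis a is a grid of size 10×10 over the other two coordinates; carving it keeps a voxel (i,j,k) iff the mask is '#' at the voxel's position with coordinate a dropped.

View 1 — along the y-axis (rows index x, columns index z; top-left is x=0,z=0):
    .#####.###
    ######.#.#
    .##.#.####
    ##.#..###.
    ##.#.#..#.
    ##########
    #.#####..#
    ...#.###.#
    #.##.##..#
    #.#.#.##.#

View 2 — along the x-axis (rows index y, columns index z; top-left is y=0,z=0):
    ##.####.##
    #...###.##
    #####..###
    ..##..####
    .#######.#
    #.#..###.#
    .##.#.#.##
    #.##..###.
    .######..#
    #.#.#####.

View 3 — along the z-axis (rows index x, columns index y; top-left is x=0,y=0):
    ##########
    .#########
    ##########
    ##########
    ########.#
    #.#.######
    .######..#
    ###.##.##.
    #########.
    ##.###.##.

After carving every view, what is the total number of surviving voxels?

start: 10×10×10 = 1000 voxels
V1 y: intersect with XZ mask (68 set) -- 680 left
V2 x: intersect with YZ mask (68 set) -- 464 left
V3 z: intersect with XY mask (86 set) -- 400 left

|visual hull| = 400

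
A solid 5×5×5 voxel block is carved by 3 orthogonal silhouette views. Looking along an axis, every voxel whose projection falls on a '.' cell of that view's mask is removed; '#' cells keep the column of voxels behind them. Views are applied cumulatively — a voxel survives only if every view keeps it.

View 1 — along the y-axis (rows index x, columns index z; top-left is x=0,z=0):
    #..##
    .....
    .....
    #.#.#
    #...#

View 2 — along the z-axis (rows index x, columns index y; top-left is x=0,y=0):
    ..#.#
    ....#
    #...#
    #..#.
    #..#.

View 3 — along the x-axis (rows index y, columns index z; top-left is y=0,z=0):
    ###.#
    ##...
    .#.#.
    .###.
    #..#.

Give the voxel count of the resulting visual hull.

voxel count = 9

full grid |V| = 125
carve view 1 (along y, XZ-mask fill 8/25): 40 voxels remain
carve view 2 (along z, XY-mask fill 9/25): 16 voxels remain
carve view 3 (along x, YZ-mask fill 13/25): 9 voxels remain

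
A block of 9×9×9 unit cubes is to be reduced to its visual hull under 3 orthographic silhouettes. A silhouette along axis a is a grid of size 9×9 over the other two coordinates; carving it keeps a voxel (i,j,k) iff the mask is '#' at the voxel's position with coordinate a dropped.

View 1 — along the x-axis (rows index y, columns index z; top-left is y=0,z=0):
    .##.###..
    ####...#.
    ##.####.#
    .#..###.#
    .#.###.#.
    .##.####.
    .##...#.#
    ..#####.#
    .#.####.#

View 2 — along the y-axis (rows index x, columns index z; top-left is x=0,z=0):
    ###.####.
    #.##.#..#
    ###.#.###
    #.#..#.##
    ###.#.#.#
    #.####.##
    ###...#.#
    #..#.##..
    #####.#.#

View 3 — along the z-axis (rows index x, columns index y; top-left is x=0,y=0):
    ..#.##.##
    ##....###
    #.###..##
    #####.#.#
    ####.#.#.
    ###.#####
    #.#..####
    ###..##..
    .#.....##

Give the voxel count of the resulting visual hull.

before carving: 729 voxels (9×9×9)
carve view 1 (along x, YZ-mask fill 49/81): 441 voxels remain
carve view 2 (along y, XZ-mask fill 53/81): 277 voxels remain
carve view 3 (along z, XY-mask fill 51/81): 177 voxels remain

|visual hull| = 177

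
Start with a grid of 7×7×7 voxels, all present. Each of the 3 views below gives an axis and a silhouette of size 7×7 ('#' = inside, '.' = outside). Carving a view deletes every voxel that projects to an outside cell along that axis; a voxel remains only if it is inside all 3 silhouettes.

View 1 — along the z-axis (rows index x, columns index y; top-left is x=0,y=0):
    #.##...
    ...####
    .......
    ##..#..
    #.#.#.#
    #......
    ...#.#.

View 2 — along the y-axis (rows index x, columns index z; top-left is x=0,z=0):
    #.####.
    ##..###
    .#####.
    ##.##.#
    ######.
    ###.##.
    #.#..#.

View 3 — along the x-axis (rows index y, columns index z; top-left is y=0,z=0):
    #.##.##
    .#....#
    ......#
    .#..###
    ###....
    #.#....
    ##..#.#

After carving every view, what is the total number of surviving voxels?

|visual hull| = 40

full grid |V| = 343
V1 z: intersect with XY mask (17 set) -- 119 left
V2 y: intersect with XZ mask (34 set) -- 85 left
V3 x: intersect with YZ mask (21 set) -- 40 left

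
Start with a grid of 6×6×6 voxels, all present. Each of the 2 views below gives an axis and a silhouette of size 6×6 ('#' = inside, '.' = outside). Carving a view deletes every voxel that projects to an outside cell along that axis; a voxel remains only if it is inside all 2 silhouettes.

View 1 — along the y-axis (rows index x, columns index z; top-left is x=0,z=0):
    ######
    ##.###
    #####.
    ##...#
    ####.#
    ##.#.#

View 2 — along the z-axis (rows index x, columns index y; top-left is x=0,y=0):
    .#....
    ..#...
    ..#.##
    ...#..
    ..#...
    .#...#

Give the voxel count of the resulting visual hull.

start: 6×6×6 = 216 voxels
carve view 1 (along y, XZ-mask fill 28/36): 168 voxels remain
carve view 2 (along z, XY-mask fill 9/36): 42 voxels remain

42 voxels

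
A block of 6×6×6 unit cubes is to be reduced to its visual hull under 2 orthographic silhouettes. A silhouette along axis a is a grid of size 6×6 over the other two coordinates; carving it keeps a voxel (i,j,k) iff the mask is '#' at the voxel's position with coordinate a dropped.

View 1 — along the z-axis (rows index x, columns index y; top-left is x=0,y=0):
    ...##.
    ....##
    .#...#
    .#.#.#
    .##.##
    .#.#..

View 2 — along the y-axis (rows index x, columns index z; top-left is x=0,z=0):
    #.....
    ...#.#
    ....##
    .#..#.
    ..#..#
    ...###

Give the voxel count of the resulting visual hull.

remaining voxels: 30

full grid |V| = 216
V1 z: intersect with XY mask (15 set) -- 90 left
V2 y: intersect with XZ mask (12 set) -- 30 left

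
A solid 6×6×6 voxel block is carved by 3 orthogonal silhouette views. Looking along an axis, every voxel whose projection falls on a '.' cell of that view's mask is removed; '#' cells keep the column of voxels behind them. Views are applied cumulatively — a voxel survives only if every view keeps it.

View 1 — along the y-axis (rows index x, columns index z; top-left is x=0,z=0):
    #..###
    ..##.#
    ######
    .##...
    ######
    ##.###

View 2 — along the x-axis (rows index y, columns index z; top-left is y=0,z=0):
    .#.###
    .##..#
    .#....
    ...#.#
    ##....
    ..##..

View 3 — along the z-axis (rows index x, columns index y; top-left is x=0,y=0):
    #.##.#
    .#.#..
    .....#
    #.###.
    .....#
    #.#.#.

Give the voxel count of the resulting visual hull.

initial block: 6^3 = 216
carve view 1 (along y, XZ-mask fill 26/36): 156 voxels remain
carve view 2 (along x, YZ-mask fill 14/36): 62 voxels remain
carve view 3 (along z, XY-mask fill 15/36): 24 voxels remain

|visual hull| = 24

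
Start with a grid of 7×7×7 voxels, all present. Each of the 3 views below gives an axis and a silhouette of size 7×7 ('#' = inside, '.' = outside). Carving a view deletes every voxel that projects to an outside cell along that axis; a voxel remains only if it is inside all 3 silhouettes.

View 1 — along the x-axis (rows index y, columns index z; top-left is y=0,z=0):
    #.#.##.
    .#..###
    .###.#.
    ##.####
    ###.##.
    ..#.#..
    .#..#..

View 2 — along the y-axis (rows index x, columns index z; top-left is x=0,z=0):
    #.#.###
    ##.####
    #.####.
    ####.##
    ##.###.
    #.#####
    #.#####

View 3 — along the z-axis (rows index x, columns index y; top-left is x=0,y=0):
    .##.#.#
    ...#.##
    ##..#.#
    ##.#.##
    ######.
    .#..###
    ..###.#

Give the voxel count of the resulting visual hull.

remaining voxels: 85

full grid |V| = 343
  1. axis=0 (YZ plane), |mask|=27  ⇒  voxels=189
  2. axis=1 (XZ plane), |mask|=39  ⇒  voxels=149
  3. axis=2 (XY plane), |mask|=30  ⇒  voxels=85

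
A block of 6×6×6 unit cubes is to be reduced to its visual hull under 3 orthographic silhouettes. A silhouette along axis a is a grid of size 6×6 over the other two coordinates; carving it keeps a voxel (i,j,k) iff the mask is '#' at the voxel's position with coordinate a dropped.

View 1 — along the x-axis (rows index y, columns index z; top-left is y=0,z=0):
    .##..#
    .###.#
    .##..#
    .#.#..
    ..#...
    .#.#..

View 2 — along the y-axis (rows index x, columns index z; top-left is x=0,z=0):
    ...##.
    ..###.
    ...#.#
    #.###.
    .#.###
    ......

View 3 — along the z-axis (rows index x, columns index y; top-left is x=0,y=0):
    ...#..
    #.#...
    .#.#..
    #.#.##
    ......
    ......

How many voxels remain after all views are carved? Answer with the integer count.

|visual hull| = 10

start: 6×6×6 = 216 voxels
  1. axis=0 (YZ plane), |mask|=15  ⇒  voxels=90
  2. axis=1 (XZ plane), |mask|=15  ⇒  voxels=34
  3. axis=2 (XY plane), |mask|=9  ⇒  voxels=10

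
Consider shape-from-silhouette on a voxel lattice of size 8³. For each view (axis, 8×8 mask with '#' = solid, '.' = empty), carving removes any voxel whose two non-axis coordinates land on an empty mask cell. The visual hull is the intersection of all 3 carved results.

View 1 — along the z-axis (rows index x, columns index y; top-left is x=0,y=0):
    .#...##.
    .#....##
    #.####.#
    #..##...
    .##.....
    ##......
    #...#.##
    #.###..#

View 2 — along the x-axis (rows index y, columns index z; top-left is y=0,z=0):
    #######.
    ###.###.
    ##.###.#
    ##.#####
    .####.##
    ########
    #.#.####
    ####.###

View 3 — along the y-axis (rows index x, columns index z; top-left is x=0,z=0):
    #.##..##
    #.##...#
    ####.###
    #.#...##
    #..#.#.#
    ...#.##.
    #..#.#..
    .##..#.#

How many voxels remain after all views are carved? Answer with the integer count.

remaining voxels: 102

full grid |V| = 512
  1. axis=2 (XY plane), |mask|=28  ⇒  voxels=224
  2. axis=0 (YZ plane), |mask|=53  ⇒  voxels=184
  3. axis=1 (XZ plane), |mask|=34  ⇒  voxels=102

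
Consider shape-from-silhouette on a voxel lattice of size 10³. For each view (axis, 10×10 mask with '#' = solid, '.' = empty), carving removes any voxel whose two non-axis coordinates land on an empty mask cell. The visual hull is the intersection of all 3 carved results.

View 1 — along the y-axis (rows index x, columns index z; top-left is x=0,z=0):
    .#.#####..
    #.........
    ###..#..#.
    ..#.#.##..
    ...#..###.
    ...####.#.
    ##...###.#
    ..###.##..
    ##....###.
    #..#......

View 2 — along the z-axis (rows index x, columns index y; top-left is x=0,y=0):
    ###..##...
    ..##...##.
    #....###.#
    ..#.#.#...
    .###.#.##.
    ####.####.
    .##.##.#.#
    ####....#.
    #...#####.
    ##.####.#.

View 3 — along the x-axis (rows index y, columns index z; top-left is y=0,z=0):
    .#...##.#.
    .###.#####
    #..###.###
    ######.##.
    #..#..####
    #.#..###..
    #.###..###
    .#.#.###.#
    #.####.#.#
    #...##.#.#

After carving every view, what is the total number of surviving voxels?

remaining voxels: 154

initial block: 10^3 = 1000
carve view 1 (along y, XZ-mask fill 43/100): 430 voxels remain
carve view 2 (along z, XY-mask fill 55/100): 240 voxels remain
carve view 3 (along x, YZ-mask fill 63/100): 154 voxels remain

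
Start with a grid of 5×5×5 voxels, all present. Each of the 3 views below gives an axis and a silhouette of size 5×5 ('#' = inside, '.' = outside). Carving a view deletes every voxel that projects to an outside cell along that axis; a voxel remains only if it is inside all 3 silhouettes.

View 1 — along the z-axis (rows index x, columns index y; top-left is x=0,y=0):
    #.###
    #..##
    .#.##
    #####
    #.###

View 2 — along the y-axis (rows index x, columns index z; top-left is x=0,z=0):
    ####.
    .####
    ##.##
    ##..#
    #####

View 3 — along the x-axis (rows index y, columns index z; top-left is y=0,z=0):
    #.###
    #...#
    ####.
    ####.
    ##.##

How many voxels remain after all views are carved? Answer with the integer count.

initial block: 5^3 = 125
V1 z: intersect with XY mask (19 set) -- 95 left
V2 y: intersect with XZ mask (20 set) -- 75 left
V3 x: intersect with YZ mask (18 set) -- 59 left

remaining voxels: 59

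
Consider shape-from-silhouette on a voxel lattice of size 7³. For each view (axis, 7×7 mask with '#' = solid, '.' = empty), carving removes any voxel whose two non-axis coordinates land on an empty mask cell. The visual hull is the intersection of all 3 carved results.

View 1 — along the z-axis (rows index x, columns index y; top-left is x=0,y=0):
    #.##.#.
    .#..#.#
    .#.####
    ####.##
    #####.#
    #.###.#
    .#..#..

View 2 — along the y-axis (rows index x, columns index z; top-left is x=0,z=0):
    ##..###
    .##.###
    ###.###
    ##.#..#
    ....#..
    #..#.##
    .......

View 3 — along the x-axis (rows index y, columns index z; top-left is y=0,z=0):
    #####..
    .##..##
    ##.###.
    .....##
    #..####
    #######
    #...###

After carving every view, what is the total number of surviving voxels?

remaining voxels: 77

before carving: 343 voxels (7×7×7)
carve view 1 (along z, XY-mask fill 31/49): 217 voxels remain
carve view 2 (along y, XZ-mask fill 25/49): 115 voxels remain
carve view 3 (along x, YZ-mask fill 32/49): 77 voxels remain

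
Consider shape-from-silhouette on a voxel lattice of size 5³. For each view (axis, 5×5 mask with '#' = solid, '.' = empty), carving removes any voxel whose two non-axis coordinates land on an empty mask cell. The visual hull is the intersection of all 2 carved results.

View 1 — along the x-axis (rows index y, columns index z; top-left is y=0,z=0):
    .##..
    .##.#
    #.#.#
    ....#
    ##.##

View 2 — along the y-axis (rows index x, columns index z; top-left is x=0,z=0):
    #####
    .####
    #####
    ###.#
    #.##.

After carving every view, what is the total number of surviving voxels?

start: 5×5×5 = 125 voxels
[1] x-view keeps 13 columns → grid now 65
[2] y-view keeps 21 columns → grid now 55

|visual hull| = 55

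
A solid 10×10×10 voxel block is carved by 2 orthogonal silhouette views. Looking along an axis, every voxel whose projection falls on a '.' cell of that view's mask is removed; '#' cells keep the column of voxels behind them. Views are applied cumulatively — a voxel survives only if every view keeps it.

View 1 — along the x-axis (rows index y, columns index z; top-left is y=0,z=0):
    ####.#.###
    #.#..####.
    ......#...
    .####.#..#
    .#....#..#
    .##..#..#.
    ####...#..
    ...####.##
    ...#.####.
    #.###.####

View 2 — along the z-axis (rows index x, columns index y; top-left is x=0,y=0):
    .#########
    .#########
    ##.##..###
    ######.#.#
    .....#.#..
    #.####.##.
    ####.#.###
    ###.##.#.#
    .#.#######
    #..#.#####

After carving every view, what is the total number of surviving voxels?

initial block: 10^3 = 1000
step 1: project along x, AND mask (52/100) → |grid| = 520
step 2: project along z, AND mask (72/100) → |grid| = 380

voxel count = 380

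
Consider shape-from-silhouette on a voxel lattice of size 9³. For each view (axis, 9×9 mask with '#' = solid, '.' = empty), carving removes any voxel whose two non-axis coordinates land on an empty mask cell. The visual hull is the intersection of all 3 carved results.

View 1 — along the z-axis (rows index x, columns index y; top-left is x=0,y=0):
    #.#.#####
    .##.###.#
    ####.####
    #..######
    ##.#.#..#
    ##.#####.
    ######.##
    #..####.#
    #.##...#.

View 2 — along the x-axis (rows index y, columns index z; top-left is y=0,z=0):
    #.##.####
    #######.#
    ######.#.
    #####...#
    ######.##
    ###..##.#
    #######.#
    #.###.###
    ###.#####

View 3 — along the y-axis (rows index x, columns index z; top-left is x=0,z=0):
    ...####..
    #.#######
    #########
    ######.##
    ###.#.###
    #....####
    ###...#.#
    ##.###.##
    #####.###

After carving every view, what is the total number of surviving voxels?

before carving: 729 voxels (9×9×9)
V1 z: intersect with XY mask (58 set) -- 522 left
V2 x: intersect with YZ mask (65 set) -- 415 left
V3 y: intersect with XZ mask (61 set) -- 309 left

|visual hull| = 309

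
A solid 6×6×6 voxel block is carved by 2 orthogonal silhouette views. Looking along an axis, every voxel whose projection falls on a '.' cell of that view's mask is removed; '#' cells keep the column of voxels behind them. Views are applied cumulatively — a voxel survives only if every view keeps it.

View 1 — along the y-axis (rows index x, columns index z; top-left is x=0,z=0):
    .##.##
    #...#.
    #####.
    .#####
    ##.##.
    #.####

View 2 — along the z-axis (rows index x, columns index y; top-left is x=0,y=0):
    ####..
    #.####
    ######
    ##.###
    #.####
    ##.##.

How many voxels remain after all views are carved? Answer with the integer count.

voxel count = 121

start: 6×6×6 = 216 voxels
[1] y-view keeps 25 columns → grid now 150
[2] z-view keeps 29 columns → grid now 121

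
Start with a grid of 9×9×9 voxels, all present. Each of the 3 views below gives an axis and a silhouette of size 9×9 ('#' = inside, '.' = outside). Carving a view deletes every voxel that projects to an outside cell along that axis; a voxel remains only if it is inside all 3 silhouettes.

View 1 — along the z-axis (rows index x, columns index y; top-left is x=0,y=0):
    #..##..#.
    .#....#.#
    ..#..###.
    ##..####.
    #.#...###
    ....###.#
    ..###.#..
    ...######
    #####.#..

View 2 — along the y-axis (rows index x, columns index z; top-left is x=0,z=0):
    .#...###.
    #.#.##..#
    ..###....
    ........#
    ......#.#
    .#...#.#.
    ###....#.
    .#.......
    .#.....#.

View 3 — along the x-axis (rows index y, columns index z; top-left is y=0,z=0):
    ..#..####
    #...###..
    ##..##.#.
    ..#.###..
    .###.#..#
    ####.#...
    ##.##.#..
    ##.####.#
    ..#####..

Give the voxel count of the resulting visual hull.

|visual hull| = 57

initial block: 9^3 = 729
step 1: project along z, AND mask (42/81) → |grid| = 378
step 2: project along y, AND mask (25/81) → |grid| = 105
step 3: project along x, AND mask (45/81) → |grid| = 57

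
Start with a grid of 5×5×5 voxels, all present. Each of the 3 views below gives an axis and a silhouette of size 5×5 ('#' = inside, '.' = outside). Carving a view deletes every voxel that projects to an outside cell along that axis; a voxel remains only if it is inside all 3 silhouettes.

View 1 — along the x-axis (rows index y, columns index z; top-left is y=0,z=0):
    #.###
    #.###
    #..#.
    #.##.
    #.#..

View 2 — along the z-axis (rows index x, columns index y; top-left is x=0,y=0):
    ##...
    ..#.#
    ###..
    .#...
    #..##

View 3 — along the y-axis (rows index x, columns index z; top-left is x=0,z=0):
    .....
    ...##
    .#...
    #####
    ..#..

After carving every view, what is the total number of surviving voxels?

before carving: 125 voxels (5×5×5)
step 1: project along x, AND mask (15/25) → |grid| = 75
step 2: project along z, AND mask (11/25) → |grid| = 35
step 3: project along y, AND mask (9/25) → |grid| = 8

voxel count = 8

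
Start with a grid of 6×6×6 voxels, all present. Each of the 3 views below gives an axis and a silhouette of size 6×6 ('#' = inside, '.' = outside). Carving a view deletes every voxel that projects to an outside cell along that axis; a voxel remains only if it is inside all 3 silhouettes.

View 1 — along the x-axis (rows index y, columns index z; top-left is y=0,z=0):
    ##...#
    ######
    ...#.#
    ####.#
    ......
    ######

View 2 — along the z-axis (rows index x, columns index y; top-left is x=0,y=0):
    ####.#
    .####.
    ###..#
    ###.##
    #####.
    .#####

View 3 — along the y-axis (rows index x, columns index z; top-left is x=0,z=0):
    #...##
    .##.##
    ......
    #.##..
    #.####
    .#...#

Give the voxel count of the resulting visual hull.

initial block: 6^3 = 216
after view 1 [x-axis, 22 of 36 cells solid] → remaining = 132
after view 2 [z-axis, 28 of 36 cells solid] → remaining = 104
after view 3 [y-axis, 17 of 36 cells solid] → remaining = 47

47 voxels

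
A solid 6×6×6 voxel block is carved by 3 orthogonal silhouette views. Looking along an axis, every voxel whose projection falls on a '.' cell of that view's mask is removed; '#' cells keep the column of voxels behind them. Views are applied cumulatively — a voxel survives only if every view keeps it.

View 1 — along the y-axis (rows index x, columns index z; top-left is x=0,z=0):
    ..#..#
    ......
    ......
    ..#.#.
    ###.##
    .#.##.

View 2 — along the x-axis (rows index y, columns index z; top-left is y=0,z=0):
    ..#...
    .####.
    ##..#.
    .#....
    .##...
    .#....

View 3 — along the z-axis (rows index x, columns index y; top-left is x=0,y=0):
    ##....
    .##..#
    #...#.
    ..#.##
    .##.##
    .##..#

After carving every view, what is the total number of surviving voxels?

initial block: 6^3 = 216
  1. axis=1 (XZ plane), |mask|=12  ⇒  voxels=72
  2. axis=0 (YZ plane), |mask|=12  ⇒  voxels=27
  3. axis=2 (XY plane), |mask|=17  ⇒  voxels=19

|visual hull| = 19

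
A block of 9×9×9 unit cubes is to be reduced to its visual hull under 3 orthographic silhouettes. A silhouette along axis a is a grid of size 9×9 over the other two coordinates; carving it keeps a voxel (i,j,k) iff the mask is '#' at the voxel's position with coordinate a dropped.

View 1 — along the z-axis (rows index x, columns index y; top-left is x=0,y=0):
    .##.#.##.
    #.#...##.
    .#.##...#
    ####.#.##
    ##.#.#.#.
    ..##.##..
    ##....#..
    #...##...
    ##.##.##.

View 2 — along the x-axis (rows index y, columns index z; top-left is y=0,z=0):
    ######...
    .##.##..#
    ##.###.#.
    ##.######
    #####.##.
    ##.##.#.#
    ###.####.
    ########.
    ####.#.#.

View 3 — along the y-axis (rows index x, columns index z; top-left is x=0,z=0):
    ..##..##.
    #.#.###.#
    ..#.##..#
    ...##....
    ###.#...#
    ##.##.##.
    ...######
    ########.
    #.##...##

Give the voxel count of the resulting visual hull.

143 voxels

start: 9×9×9 = 729 voxels
V1 z: intersect with XY mask (41 set) -- 369 left
V2 x: intersect with YZ mask (59 set) -- 269 left
V3 y: intersect with XZ mask (46 set) -- 143 left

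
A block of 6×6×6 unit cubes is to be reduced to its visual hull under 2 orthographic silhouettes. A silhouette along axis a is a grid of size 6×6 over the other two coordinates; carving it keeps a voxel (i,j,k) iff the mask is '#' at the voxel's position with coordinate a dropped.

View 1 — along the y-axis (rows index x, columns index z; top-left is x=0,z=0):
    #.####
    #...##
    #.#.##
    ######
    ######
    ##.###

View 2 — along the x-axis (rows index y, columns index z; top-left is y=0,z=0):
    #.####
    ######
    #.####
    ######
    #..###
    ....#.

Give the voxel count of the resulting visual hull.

voxel count = 138

initial block: 6^3 = 216
carve view 1 (along y, XZ-mask fill 29/36): 174 voxels remain
carve view 2 (along x, YZ-mask fill 27/36): 138 voxels remain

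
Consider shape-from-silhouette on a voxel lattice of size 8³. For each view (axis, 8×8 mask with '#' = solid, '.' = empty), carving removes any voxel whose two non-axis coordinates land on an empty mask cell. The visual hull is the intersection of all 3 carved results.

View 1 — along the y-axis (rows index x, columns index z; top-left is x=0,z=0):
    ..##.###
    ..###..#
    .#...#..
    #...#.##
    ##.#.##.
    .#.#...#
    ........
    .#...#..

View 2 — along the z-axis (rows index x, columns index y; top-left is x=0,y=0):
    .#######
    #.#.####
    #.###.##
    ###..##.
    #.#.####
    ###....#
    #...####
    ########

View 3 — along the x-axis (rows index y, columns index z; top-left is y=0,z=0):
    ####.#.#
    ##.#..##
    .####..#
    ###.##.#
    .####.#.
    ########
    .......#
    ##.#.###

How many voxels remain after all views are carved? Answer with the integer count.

|visual hull| = 101

initial block: 8^3 = 512
after view 1 [y-axis, 25 of 64 cells solid] → remaining = 200
after view 2 [z-axis, 47 of 64 cells solid] → remaining = 149
after view 3 [x-axis, 42 of 64 cells solid] → remaining = 101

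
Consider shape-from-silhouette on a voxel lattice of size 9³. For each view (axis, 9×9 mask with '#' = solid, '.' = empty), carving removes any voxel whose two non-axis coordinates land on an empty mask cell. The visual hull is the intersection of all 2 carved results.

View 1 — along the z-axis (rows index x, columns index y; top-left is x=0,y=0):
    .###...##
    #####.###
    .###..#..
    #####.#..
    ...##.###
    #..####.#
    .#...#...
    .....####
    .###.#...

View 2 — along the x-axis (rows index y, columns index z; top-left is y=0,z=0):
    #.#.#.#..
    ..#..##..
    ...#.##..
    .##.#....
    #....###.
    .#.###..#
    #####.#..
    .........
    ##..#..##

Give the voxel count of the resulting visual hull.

voxel count = 163

before carving: 729 voxels (9×9×9)
carve view 1 (along z, XY-mask fill 44/81): 396 voxels remain
carve view 2 (along x, YZ-mask fill 33/81): 163 voxels remain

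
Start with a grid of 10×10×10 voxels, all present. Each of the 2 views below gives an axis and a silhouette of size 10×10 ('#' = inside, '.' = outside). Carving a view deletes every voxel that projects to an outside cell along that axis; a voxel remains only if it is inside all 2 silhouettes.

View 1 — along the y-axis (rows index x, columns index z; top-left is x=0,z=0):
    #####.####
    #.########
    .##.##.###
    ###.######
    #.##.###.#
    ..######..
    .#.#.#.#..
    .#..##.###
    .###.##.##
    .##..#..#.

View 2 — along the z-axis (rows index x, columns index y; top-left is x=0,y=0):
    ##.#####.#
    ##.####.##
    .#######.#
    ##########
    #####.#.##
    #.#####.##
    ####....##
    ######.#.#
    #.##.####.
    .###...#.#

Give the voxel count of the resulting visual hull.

voxel count = 535

start: 10×10×10 = 1000 voxels
after view 1 [y-axis, 68 of 100 cells solid] → remaining = 680
after view 2 [z-axis, 76 of 100 cells solid] → remaining = 535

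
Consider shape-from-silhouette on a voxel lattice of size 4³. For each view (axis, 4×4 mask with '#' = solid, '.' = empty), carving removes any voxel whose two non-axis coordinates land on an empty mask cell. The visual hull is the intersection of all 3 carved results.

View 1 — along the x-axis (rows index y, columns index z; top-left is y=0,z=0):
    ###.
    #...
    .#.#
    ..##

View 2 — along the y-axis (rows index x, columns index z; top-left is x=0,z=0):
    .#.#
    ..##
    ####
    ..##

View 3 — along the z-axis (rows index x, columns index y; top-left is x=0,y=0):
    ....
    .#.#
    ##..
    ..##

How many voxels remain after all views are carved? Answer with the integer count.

voxel count = 9

initial block: 4^3 = 64
carve view 1 (along x, YZ-mask fill 8/16): 32 voxels remain
carve view 2 (along y, XZ-mask fill 10/16): 20 voxels remain
carve view 3 (along z, XY-mask fill 6/16): 9 voxels remain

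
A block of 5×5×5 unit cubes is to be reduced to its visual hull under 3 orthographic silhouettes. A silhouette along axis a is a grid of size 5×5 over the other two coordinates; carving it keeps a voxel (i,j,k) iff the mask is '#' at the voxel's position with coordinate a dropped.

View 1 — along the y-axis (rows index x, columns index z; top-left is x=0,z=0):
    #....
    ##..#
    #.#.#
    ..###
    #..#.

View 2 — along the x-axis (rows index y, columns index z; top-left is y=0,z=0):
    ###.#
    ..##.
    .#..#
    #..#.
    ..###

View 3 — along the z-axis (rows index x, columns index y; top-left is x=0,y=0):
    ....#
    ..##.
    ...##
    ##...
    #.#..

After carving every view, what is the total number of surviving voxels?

start: 5×5×5 = 125 voxels
  1. axis=1 (XZ plane), |mask|=12  ⇒  voxels=60
  2. axis=0 (YZ plane), |mask|=13  ⇒  voxels=31
  3. axis=2 (XY plane), |mask|=9  ⇒  voxels=11

remaining voxels: 11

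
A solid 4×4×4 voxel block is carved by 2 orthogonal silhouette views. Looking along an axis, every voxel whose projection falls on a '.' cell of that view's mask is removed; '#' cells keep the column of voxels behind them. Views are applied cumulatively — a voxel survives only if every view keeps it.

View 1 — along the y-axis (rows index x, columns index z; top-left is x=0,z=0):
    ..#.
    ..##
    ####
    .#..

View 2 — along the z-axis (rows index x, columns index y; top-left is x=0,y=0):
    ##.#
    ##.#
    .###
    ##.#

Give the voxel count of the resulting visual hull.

before carving: 64 voxels (4×4×4)
carve view 1 (along y, XZ-mask fill 8/16): 32 voxels remain
carve view 2 (along z, XY-mask fill 12/16): 24 voxels remain

|visual hull| = 24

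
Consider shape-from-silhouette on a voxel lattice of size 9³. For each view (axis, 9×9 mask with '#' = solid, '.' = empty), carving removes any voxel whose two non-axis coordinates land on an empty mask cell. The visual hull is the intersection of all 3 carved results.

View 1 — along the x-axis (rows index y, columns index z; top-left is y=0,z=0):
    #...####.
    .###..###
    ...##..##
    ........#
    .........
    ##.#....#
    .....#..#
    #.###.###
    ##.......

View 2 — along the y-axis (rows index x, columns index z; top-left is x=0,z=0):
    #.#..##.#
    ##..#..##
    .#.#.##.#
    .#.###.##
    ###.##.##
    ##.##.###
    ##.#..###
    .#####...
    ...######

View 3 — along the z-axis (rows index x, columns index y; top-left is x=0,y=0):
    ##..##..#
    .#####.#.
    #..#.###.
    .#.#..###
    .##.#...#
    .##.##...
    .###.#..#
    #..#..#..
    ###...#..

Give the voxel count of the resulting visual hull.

full grid |V| = 729
after view 1 [x-axis, 31 of 81 cells solid] → remaining = 279
after view 2 [y-axis, 52 of 81 cells solid] → remaining = 188
after view 3 [z-axis, 41 of 81 cells solid] → remaining = 100

remaining voxels: 100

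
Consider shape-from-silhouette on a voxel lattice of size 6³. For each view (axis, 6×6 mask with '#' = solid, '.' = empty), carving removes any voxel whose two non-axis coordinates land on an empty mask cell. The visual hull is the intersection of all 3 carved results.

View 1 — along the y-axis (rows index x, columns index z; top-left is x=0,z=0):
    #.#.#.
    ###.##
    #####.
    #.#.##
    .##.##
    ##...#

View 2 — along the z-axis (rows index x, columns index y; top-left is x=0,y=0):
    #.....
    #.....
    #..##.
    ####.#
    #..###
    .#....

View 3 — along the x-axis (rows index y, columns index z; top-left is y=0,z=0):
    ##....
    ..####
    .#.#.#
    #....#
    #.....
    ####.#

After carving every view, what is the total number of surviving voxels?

full grid |V| = 216
  1. axis=1 (XZ plane), |mask|=24  ⇒  voxels=144
  2. axis=2 (XY plane), |mask|=15  ⇒  voxels=62
  3. axis=0 (YZ plane), |mask|=17  ⇒  voxels=23

|visual hull| = 23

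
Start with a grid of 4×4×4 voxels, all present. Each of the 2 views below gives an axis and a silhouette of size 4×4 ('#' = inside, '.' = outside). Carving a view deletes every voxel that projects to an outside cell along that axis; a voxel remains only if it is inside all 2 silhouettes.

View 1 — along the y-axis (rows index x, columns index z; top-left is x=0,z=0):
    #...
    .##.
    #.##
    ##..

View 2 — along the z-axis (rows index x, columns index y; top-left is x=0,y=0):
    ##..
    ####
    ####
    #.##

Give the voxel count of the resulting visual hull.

full grid |V| = 64
  1. axis=1 (XZ plane), |mask|=8  ⇒  voxels=32
  2. axis=2 (XY plane), |mask|=13  ⇒  voxels=28

|visual hull| = 28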